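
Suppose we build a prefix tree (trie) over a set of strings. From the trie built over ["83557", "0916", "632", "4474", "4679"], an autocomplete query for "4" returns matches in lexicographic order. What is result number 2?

4679

Words with prefix "4", in lexicographic order: "4474", "4679"
Position 2: 4679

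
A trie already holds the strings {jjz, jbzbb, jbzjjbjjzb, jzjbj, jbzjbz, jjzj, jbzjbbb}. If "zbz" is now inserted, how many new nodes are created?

"zbz" shares no prefix with any stored word, so all 3 characters open new nodes.
3 − 0 = 3 new nodes.

3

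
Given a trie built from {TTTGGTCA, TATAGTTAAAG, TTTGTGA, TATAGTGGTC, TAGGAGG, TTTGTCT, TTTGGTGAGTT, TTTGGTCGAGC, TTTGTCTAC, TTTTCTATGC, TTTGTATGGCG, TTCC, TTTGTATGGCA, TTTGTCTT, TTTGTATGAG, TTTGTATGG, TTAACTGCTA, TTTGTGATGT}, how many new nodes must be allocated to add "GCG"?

3

"GCG" shares no prefix with any stored word, so all 3 characters open new nodes.
3 − 0 = 3 new nodes.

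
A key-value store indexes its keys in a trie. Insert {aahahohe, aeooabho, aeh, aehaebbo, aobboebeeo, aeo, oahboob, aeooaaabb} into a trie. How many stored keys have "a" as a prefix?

7

Traverse to the node for "a", then collect every word in that subtree.
Matches: "aahahohe", "aeh", "aehaebbo", "aeo", "aeooaaabb", "aeooabho", "aobboebeeo"
Count: 7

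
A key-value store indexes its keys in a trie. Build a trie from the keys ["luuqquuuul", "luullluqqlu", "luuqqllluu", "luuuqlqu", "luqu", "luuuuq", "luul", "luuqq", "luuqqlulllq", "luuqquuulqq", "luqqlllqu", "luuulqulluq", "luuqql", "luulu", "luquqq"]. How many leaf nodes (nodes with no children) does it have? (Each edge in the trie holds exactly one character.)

Leaves are exactly the stored words that no other stored word extends.
Those words: "luqqlllqu", "luquqq", "luullluqqlu", "luulu", "luuqqllluu", "luuqqlulllq", "luuqquuulqq", "luuqquuuul", "luuulqulluq", "luuuqlqu", "luuuuq"
Leaf count: 11

11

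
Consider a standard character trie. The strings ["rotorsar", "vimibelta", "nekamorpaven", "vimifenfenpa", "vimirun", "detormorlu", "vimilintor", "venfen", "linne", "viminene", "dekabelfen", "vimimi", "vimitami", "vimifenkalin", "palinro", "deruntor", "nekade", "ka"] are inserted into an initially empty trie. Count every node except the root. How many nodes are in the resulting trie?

106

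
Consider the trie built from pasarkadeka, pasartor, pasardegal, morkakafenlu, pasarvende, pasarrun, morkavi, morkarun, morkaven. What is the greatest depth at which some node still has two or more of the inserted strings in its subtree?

Equivalently: take the maximum, over all pairs, of their longest common prefix length.
"morkaven" and "morkavi" agree on "morkav" (6 characters) before diverging; nothing deeper is shared.
Longest shared-prefix length: 6

6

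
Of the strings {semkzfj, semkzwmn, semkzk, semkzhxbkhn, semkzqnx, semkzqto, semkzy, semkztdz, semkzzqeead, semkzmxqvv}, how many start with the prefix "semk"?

10

Walk to "semk"; the words in its subtree are exactly those with that prefix.
Matches: "semkzfj", "semkzhxbkhn", "semkzk", "semkzmxqvv", "semkzqnx", "semkzqto", "semkztdz", "semkzwmn", "semkzy", "semkzzqeead"
Count: 10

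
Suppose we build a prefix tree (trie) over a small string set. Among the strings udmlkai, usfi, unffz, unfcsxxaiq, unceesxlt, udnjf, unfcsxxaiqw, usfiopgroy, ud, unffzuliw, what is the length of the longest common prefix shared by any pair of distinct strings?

Look for the deepest trie node that still has at least two words in its subtree.
"unfcsxxaiq" and "unfcsxxaiqw" agree on "unfcsxxaiq" (10 characters) before diverging; nothing deeper is shared.
Longest shared-prefix length: 10

10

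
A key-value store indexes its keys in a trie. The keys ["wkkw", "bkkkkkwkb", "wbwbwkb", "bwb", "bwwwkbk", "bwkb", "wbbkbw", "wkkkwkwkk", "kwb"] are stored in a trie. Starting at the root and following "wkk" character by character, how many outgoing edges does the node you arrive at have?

The children of the "wkk" node are the distinct next characters among strings starting with "wkk".
Characters that immediately follow "wkk" among the stored strings: {k, w}.
That node has 2 child edges.

2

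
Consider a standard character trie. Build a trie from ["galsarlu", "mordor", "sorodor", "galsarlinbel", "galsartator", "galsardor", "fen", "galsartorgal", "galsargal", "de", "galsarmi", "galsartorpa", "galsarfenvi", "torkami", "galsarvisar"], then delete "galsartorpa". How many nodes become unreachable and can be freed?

2

A node on "galsartorpa"'s path can go only if nothing else ends at it or branches off below it.
The suffix "pa" (2 nodes) is used only by "galsartorpa"; the node for "galsartor" still has the child "g", so pruning stops there.
Nodes removed: 2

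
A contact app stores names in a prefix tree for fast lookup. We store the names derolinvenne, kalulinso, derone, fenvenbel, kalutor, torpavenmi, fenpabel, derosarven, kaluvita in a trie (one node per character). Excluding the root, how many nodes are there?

Insert word by word; a character creates a node only if that edge doesn't already exist:
  "derolinvenne" → 12 new (d, e, r, o, l, i, n, v, e, n, n, e)
  "kalulinso" → 9 new (k, a, l, u, l, i, n, s, o)
  "derone" → prefix "dero" already present; 2 new (n, e)
  "fenvenbel" → 9 new (f, e, n, v, e, n, b, e, l)
  "kalutor" → prefix "kalu" already present; 3 new (t, o, r)
  "torpavenmi" → 10 new (t, o, r, p, a, v, e, n, m, i)
  "fenpabel" → prefix "fen" already present; 5 new (p, a, b, e, l)
  "derosarven" → prefix "dero" already present; 6 new (s, a, r, v, e, n)
  "kaluvita" → prefix "kalu" already present; 4 new (v, i, t, a)
Total nodes = 12 + 9 + 2 + 9 + 3 + 10 + 5 + 6 + 4 = 60

60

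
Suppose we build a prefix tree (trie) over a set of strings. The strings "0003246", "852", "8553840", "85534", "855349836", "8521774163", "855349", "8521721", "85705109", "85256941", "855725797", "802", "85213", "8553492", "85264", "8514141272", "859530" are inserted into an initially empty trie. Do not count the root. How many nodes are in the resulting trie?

64

For each word, the new-node count is its length minus the longest prefix already in the trie:
  "0003246" → 7 new (0, 0, 0, 3, 2, 4, 6)
  "852" → 3 new (8, 5, 2)
  "8553840" → prefix "85" already present; 5 new (5, 3, 8, 4, 0)
  "85534" → prefix "8553" already present; 1 new (4)
  "855349836" → prefix "85534" already present; 4 new (9, 8, 3, 6)
  "8521774163" → prefix "852" already present; 7 new (1, 7, 7, 4, 1, 6, 3)
  "855349" → prefix "855349" already present; 0 new (none)
  "8521721" → prefix "85217" already present; 2 new (2, 1)
  "85705109" → prefix "85" already present; 6 new (7, 0, 5, 1, 0, 9)
  "85256941" → prefix "852" already present; 5 new (5, 6, 9, 4, 1)
  "855725797" → prefix "855" already present; 6 new (7, 2, 5, 7, 9, 7)
  "802" → prefix "8" already present; 2 new (0, 2)
  "85213" → prefix "8521" already present; 1 new (3)
  "8553492" → prefix "855349" already present; 1 new (2)
  "85264" → prefix "852" already present; 2 new (6, 4)
  "8514141272" → prefix "85" already present; 8 new (1, 4, 1, 4, 1, 2, 7, 2)
  "859530" → prefix "85" already present; 4 new (9, 5, 3, 0)
Total nodes = 7 + 3 + 5 + 1 + 4 + 7 + 0 + 2 + 6 + 5 + 6 + 2 + 1 + 1 + 2 + 8 + 4 = 64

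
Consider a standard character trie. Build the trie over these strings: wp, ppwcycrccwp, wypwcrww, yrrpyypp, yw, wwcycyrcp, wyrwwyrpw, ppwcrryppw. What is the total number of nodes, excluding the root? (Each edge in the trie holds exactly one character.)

50

Count nodes per top-level branch (shared prefixes stored once):
  'p'-branch (ppwcrryppw, ppwcycrccwp): 17 nodes
  'w'-branch (wp, wwcycyrcp, wypwcrww, wyrwwyrpw): 24 nodes
  'y'-branch (yrrpyypp, yw): 9 nodes
Sum: 50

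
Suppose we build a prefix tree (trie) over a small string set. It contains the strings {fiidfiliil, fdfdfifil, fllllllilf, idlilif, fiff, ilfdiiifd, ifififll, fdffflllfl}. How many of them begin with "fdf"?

2

Filter for entries beginning with "fdf":
Words under "fdf": fdfdfifil, fdffflllfl
Count: 2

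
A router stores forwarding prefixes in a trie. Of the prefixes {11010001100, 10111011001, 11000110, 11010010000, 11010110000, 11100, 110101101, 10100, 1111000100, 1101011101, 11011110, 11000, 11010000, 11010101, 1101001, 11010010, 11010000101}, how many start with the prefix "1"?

17

Walk to "1"; the words in its subtree are exactly those with that prefix.
Words under "1": 10100, 10111011001, 11000, 11000110, 11010000, 11010000101, 11010001100, 1101001, 11010010, 11010010000, 11010101, 11010110000, 110101101, 1101011101, 11011110, 11100, 1111000100
Count: 17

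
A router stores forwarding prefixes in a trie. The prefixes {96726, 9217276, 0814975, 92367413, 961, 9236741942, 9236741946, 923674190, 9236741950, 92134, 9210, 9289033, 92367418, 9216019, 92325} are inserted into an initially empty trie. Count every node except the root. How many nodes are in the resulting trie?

47

Insert word by word; a character creates a node only if that edge doesn't already exist:
  "96726" → 5 new (9, 6, 7, 2, 6)
  "9217276" → prefix "9" already present; 6 new (2, 1, 7, 2, 7, 6)
  "0814975" → 7 new (0, 8, 1, 4, 9, 7, 5)
  "92367413" → prefix "92" already present; 6 new (3, 6, 7, 4, 1, 3)
  "961" → prefix "96" already present; 1 new (1)
  "9236741942" → prefix "9236741" already present; 3 new (9, 4, 2)
  "9236741946" → prefix "923674194" already present; 1 new (6)
  "923674190" → prefix "92367419" already present; 1 new (0)
  "9236741950" → prefix "92367419" already present; 2 new (5, 0)
  "92134" → prefix "921" already present; 2 new (3, 4)
  "9210" → prefix "921" already present; 1 new (0)
  "9289033" → prefix "92" already present; 5 new (8, 9, 0, 3, 3)
  "92367418" → prefix "9236741" already present; 1 new (8)
  "9216019" → prefix "921" already present; 4 new (6, 0, 1, 9)
  "92325" → prefix "923" already present; 2 new (2, 5)
Total nodes = 5 + 6 + 7 + 6 + 1 + 3 + 1 + 1 + 2 + 2 + 1 + 5 + 1 + 4 + 2 = 47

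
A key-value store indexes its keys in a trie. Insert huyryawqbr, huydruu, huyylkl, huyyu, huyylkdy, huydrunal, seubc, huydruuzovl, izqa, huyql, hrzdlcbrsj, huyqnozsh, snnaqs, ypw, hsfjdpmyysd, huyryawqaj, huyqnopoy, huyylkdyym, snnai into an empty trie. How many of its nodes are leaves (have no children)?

17

Leaves are exactly the stored words that no other stored word extends.
Those words: "hrzdlcbrsj", "hsfjdpmyysd", "huydrunal", "huydruuzovl", "huyql", "huyqnopoy", "huyqnozsh", "huyryawqaj", "huyryawqbr", "huyylkdyym", "huyylkl", "huyyu", "izqa", "seubc", "snnai", "snnaqs", "ypw"
Leaf count: 17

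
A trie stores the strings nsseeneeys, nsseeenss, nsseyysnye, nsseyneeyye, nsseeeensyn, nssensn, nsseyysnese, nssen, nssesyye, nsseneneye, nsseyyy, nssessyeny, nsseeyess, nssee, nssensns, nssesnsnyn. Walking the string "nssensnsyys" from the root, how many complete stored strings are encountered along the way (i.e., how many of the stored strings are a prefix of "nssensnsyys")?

Check each prefix of "nssensnsyys" against the stored set — each match is an end-marker on the path.
Prefixes of the query that are stored words: "nssen", "nssensn", "nssensns"
Count: 3

3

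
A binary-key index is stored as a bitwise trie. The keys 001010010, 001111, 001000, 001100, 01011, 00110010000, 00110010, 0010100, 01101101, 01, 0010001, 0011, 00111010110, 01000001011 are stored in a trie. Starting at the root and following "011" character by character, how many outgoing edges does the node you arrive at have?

Walk "011" from the root, arriving at one node.
Characters that immediately follow "011" among the stored strings: {0}.
That node has 1 child edge.

1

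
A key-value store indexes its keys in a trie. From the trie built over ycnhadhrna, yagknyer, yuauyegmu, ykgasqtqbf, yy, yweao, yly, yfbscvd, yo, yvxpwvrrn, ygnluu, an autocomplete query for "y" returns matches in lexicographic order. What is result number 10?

Filter for "y…" and sort: "yagknyer", "ycnhadhrna", "yfbscvd", "ygnluu", "ykgasqtqbf", "yly", "yo", "yuauyegmu", "yvxpwvrrn", "yweao", "yy"
The 10th is yweao.

yweao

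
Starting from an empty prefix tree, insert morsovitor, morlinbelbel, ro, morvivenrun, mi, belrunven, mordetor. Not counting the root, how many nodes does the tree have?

Count nodes per top-level branch (shared prefixes stored once):
  'b'-branch (belrunven): 9 nodes
  'm'-branch (mi, mordetor, morlinbelbel, morsovitor, morvivenrun): 33 nodes
  'r'-branch (ro): 2 nodes
Sum: 44

44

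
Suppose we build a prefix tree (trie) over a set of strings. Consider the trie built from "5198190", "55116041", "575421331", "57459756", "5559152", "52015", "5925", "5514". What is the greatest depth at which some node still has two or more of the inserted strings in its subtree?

The deepest shared node is where two words last agree before diverging.
e.g. "55116041" and "5514" share the prefix "551" of length 3; no pair shares a longer one.
Longest shared-prefix length: 3

3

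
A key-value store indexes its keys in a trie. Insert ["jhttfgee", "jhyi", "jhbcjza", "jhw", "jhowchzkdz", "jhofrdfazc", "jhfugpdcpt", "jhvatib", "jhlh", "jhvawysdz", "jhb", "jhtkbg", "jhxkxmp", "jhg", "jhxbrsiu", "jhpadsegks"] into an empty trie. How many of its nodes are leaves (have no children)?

15

A leaf is a node with no children — equivalently, the end of a word that is not a proper prefix of any other stored word.
Those words: "jhbcjza", "jhfugpdcpt", "jhg", "jhlh", "jhofrdfazc", "jhowchzkdz", "jhpadsegks", "jhtkbg", "jhttfgee", "jhvatib", "jhvawysdz", "jhw", "jhxbrsiu", "jhxkxmp", "jhyi"
Leaf count: 15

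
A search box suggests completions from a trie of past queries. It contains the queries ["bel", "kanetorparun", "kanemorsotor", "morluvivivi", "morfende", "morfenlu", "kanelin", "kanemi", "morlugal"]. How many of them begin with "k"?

4

Filter for entries beginning with "k":
Matches: "kanelin", "kanemi", "kanemorsotor", "kanetorparun"
Count: 4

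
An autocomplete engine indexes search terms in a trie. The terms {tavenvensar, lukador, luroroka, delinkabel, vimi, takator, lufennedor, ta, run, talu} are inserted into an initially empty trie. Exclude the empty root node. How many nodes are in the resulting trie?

56

Trace insertions, counting only characters that open a new branch:
  "tavenvensar" → 11 new (t, a, v, e, n, v, e, n, s, a, r)
  "lukador" → 7 new (l, u, k, a, d, o, r)
  "luroroka" → prefix "lu" already present; 6 new (r, o, r, o, k, a)
  "delinkabel" → 10 new (d, e, l, i, n, k, a, b, e, l)
  "vimi" → 4 new (v, i, m, i)
  "takator" → prefix "ta" already present; 5 new (k, a, t, o, r)
  "lufennedor" → prefix "lu" already present; 8 new (f, e, n, n, e, d, o, r)
  "ta" → prefix "ta" already present; 0 new (none)
  "run" → 3 new (r, u, n)
  "talu" → prefix "ta" already present; 2 new (l, u)
Total nodes = 11 + 7 + 6 + 10 + 4 + 5 + 8 + 0 + 3 + 2 = 56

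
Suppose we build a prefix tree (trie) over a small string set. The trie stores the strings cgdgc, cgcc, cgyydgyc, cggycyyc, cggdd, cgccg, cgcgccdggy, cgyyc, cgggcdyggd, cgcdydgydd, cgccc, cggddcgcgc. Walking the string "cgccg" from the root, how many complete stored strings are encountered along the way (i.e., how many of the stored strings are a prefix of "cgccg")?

2

Walk "cgccg" from the root; an end-of-word marker is hit whenever a stored word is a prefix of "cgccg".
Prefixes of the query that are stored words: "cgcc", "cgccg"
Count: 2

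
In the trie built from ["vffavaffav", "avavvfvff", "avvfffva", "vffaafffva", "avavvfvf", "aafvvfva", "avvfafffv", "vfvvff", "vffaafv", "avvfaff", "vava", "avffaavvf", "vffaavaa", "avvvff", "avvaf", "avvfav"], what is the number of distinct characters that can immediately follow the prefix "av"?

3

Walk "av" from the root, arriving at one node.
Distinct next characters after "av": a, f, v.
That node has 3 child edges.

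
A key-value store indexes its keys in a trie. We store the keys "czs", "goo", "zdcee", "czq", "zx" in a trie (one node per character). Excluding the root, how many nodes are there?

13

For each word, the new-node count is its length minus the longest prefix already in the trie:
  "czs" → 3 new (c, z, s)
  "goo" → 3 new (g, o, o)
  "zdcee" → 5 new (z, d, c, e, e)
  "czq" → prefix "cz" already present; 1 new (q)
  "zx" → prefix "z" already present; 1 new (x)
Total nodes = 3 + 3 + 5 + 1 + 1 = 13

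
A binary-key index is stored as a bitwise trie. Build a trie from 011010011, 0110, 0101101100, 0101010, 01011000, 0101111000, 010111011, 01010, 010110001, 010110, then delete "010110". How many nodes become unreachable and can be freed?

0

A node on "010110"'s path can go only if nothing else ends at it or branches off below it.
Every node on "010110" is still needed (e.g. by "0101101100"), so nothing is freed.
Nodes removed: 0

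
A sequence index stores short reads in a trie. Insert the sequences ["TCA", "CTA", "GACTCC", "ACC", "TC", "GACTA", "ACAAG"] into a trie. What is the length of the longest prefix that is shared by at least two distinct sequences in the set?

4

Look for the deepest trie node that still has at least two words in its subtree.
e.g. "GACTA" and "GACTCC" share the prefix "GACT" of length 4; no pair shares a longer one.
Longest shared-prefix length: 4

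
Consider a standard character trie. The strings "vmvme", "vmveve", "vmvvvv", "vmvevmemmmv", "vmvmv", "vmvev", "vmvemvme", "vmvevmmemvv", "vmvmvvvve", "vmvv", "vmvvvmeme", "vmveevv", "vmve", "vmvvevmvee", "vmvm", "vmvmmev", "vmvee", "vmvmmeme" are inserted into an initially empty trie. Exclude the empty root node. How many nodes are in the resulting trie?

Trace insertions, counting only characters that open a new branch:
  "vmvme" → 5 new (v, m, v, m, e)
  "vmveve" → prefix "vmv" already present; 3 new (e, v, e)
  "vmvvvv" → prefix "vmv" already present; 3 new (v, v, v)
  "vmvevmemmmv" → prefix "vmvev" already present; 6 new (m, e, m, m, m, v)
  "vmvmv" → prefix "vmvm" already present; 1 new (v)
  "vmvev" → prefix "vmvev" already present; 0 new (none)
  "vmvemvme" → prefix "vmve" already present; 4 new (m, v, m, e)
  "vmvevmmemvv" → prefix "vmvevm" already present; 5 new (m, e, m, v, v)
  "vmvmvvvve" → prefix "vmvmv" already present; 4 new (v, v, v, e)
  "vmvv" → prefix "vmvv" already present; 0 new (none)
  "vmvvvmeme" → prefix "vmvvv" already present; 4 new (m, e, m, e)
  "vmveevv" → prefix "vmve" already present; 3 new (e, v, v)
  "vmve" → prefix "vmve" already present; 0 new (none)
  "vmvvevmvee" → prefix "vmvv" already present; 6 new (e, v, m, v, e, e)
  "vmvm" → prefix "vmvm" already present; 0 new (none)
  "vmvmmev" → prefix "vmvm" already present; 3 new (m, e, v)
  "vmvee" → prefix "vmvee" already present; 0 new (none)
  "vmvmmeme" → prefix "vmvmme" already present; 2 new (m, e)
Total nodes = 5 + 3 + 3 + 6 + 1 + 0 + 4 + 5 + 4 + 0 + 4 + 3 + 0 + 6 + 0 + 3 + 0 + 2 = 49

49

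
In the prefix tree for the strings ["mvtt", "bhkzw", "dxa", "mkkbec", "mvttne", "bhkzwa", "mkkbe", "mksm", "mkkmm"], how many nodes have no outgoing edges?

6

A leaf is a node with no children — equivalently, the end of a word that is not a proper prefix of any other stored word.
Those words: "bhkzwa", "dxa", "mkkbec", "mkkmm", "mksm", "mvttne"
Leaf count: 6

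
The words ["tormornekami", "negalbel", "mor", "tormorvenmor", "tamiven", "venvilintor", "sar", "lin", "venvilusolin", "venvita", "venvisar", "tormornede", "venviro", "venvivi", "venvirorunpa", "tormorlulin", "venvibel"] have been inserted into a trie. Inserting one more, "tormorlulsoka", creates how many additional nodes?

4

The longest prefix of "tormorlulsoka" already in the trie is "tormorlul" (length 9).
Each of the 4 remaining characters creates one node.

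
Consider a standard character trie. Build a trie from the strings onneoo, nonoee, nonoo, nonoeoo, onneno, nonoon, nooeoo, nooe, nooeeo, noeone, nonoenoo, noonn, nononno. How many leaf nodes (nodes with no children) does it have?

Leaves are exactly the stored words that no other stored word extends.
Those words: "noeone", "nonoee", "nonoenoo", "nonoeoo", "nononno", "nonoon", "nooeeo", "nooeoo", "noonn", "onneno", "onneoo"
Leaf count: 11

11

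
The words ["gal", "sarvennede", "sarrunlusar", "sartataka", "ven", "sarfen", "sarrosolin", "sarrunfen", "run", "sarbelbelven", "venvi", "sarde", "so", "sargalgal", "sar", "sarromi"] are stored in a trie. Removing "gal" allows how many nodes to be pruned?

3

After clearing the end-marker at "gal", prune upward until reaching a node still needed by another word.
No other word shares any prefix with "gal", so all 3 of its nodes go.
Nodes removed: 3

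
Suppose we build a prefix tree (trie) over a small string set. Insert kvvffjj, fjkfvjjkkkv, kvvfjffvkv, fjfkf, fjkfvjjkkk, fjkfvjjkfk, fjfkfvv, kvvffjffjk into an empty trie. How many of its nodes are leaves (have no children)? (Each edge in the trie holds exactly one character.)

A leaf is a node with no children — equivalently, the end of a word that is not a proper prefix of any other stored word.
Those words: "fjfkfvv", "fjkfvjjkfk", "fjkfvjjkkkv", "kvvffjffjk", "kvvffjj", "kvvfjffvkv"
Leaf count: 6

6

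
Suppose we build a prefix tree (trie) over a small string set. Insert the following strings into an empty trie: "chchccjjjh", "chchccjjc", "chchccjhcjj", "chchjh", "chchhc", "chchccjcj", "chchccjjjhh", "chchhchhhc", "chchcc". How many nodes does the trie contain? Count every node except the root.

26

Count nodes per top-level branch (shared prefixes stored once):
  'c'-branch (chchcc, chchccjcj, chchccjhcjj, chchccjjc, chchccjjjh, chchccjjjhh, chchhc, chchhchhhc, chchjh): 26 nodes
Sum: 26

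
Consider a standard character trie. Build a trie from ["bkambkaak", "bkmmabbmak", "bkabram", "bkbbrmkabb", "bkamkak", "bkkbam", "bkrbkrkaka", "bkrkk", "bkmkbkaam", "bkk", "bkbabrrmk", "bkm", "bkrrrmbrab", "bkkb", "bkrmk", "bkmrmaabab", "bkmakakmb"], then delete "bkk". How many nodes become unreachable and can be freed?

0

After clearing the end-marker at "bkk", prune upward until reaching a node still needed by another word.
Every node on "bkk" is still needed (e.g. by "bkkbam"), so nothing is freed.
Nodes removed: 0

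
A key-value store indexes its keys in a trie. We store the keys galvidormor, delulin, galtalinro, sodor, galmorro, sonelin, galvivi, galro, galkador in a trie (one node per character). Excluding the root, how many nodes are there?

49

Insert word by word; a character creates a node only if that edge doesn't already exist:
  "galvidormor" → 11 new (g, a, l, v, i, d, o, r, m, o, r)
  "delulin" → 7 new (d, e, l, u, l, i, n)
  "galtalinro" → prefix "gal" already present; 7 new (t, a, l, i, n, r, o)
  "sodor" → 5 new (s, o, d, o, r)
  "galmorro" → prefix "gal" already present; 5 new (m, o, r, r, o)
  "sonelin" → prefix "so" already present; 5 new (n, e, l, i, n)
  "galvivi" → prefix "galvi" already present; 2 new (v, i)
  "galro" → prefix "gal" already present; 2 new (r, o)
  "galkador" → prefix "gal" already present; 5 new (k, a, d, o, r)
Total nodes = 11 + 7 + 7 + 5 + 5 + 5 + 2 + 2 + 5 = 49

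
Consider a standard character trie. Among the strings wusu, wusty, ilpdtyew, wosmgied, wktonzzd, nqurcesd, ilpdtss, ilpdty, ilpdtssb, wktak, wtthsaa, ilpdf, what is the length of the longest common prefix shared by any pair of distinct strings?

Equivalently: take the maximum, over all pairs, of their longest common prefix length.
e.g. "ilpdtss" and "ilpdtssb" share the prefix "ilpdtss" of length 7; no pair shares a longer one.
Longest shared-prefix length: 7

7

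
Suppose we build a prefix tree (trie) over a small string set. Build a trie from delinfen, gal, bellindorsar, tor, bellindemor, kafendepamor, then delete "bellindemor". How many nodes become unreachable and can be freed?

A node on "bellindemor"'s path can go only if nothing else ends at it or branches off below it.
The suffix "emor" (4 nodes) is used only by "bellindemor"; the node for "bellind" still has the child "o", so pruning stops there.
Nodes removed: 4

4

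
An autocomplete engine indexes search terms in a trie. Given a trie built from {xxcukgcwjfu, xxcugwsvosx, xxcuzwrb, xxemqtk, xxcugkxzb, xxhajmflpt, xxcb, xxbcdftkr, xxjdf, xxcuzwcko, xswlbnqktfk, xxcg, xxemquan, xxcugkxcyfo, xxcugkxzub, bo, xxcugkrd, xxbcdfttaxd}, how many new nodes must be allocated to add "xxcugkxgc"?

2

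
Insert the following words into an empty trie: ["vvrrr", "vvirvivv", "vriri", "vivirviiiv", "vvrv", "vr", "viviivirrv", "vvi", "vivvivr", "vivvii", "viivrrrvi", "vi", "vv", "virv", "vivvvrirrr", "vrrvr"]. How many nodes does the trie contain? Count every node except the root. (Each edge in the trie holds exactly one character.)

Insert word by word; a character creates a node only if that edge doesn't already exist:
  "vvrrr" → 5 new (v, v, r, r, r)
  "vvirvivv" → prefix "vv" already present; 6 new (i, r, v, i, v, v)
  "vriri" → prefix "v" already present; 4 new (r, i, r, i)
  "vivirviiiv" → prefix "v" already present; 9 new (i, v, i, r, v, i, i, i, v)
  "vvrv" → prefix "vvr" already present; 1 new (v)
  "vr" → prefix "vr" already present; 0 new (none)
  "viviivirrv" → prefix "vivi" already present; 6 new (i, v, i, r, r, v)
  "vvi" → prefix "vvi" already present; 0 new (none)
  "vivvivr" → prefix "viv" already present; 4 new (v, i, v, r)
  "vivvii" → prefix "vivvi" already present; 1 new (i)
  "viivrrrvi" → prefix "vi" already present; 7 new (i, v, r, r, r, v, i)
  "vi" → prefix "vi" already present; 0 new (none)
  "vv" → prefix "vv" already present; 0 new (none)
  "virv" → prefix "vi" already present; 2 new (r, v)
  "vivvvrirrr" → prefix "vivv" already present; 6 new (v, r, i, r, r, r)
  "vrrvr" → prefix "vr" already present; 3 new (r, v, r)
Total nodes = 5 + 6 + 4 + 9 + 1 + 0 + 6 + 0 + 4 + 1 + 7 + 0 + 0 + 2 + 6 + 3 = 54

54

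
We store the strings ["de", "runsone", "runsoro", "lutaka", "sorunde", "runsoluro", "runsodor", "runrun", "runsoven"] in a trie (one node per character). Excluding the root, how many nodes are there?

37

Count nodes per top-level branch (shared prefixes stored once):
  'd'-branch (de): 2 nodes
  'l'-branch (lutaka): 6 nodes
  'r'-branch (runrun, runsodor, runsoluro, runsone, runsoro, runsoven): 22 nodes
  's'-branch (sorunde): 7 nodes
Sum: 37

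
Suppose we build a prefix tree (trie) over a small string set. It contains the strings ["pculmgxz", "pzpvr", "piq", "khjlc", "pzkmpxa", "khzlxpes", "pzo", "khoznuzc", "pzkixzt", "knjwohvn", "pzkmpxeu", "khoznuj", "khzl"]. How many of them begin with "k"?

6

Filter for entries beginning with "k":
Matches: "khjlc", "khoznuj", "khoznuzc", "khzl", "khzlxpes", "knjwohvn"
Count: 6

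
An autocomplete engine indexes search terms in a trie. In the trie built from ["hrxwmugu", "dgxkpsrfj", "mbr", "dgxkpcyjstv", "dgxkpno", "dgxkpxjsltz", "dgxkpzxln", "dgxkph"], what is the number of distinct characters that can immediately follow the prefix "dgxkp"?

Walk "dgxkp" from the root, arriving at one node.
Distinct next characters after "dgxkp": c, h, n, s, x, z.
That node has 6 child edges.

6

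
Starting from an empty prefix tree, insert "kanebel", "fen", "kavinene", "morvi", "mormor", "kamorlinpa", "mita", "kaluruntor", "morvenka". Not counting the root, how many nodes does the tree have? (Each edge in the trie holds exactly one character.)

47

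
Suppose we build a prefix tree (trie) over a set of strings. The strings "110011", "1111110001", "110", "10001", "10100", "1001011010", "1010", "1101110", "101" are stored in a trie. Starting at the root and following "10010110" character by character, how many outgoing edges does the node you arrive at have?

1

The children of the "10010110" node are the distinct next characters among strings starting with "10010110".
Distinct next characters after "10010110": 1.
That node has 1 child edge.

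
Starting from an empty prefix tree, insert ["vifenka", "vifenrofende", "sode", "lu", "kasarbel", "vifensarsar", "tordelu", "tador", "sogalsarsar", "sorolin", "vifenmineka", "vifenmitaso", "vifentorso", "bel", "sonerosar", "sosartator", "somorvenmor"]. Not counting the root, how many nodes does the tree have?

101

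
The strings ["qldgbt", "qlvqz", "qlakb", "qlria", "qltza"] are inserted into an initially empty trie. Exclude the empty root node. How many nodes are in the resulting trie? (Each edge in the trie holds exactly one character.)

Trace insertions, counting only characters that open a new branch:
  "qldgbt" → 6 new (q, l, d, g, b, t)
  "qlvqz" → prefix "ql" already present; 3 new (v, q, z)
  "qlakb" → prefix "ql" already present; 3 new (a, k, b)
  "qlria" → prefix "ql" already present; 3 new (r, i, a)
  "qltza" → prefix "ql" already present; 3 new (t, z, a)
Total nodes = 6 + 3 + 3 + 3 + 3 = 18

18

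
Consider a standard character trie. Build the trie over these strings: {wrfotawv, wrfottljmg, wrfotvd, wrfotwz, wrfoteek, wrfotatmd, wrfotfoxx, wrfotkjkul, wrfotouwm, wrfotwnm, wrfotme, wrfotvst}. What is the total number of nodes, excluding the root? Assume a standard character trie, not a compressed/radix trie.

42

For each word, the new-node count is its length minus the longest prefix already in the trie:
  "wrfotawv" → 8 new (w, r, f, o, t, a, w, v)
  "wrfottljmg" → prefix "wrfot" already present; 5 new (t, l, j, m, g)
  "wrfotvd" → prefix "wrfot" already present; 2 new (v, d)
  "wrfotwz" → prefix "wrfot" already present; 2 new (w, z)
  "wrfoteek" → prefix "wrfot" already present; 3 new (e, e, k)
  "wrfotatmd" → prefix "wrfota" already present; 3 new (t, m, d)
  "wrfotfoxx" → prefix "wrfot" already present; 4 new (f, o, x, x)
  "wrfotkjkul" → prefix "wrfot" already present; 5 new (k, j, k, u, l)
  "wrfotouwm" → prefix "wrfot" already present; 4 new (o, u, w, m)
  "wrfotwnm" → prefix "wrfotw" already present; 2 new (n, m)
  "wrfotme" → prefix "wrfot" already present; 2 new (m, e)
  "wrfotvst" → prefix "wrfotv" already present; 2 new (s, t)
Total nodes = 8 + 5 + 2 + 2 + 3 + 3 + 4 + 5 + 4 + 2 + 2 + 2 = 42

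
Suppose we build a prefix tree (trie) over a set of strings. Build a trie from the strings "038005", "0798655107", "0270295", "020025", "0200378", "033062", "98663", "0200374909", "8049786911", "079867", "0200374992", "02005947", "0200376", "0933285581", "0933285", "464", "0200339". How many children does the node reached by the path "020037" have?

3

The children of the "020037" node are the distinct next characters among strings starting with "020037".
Characters that immediately follow "020037" among the stored strings: {4, 6, 8}.
That node has 3 child edges.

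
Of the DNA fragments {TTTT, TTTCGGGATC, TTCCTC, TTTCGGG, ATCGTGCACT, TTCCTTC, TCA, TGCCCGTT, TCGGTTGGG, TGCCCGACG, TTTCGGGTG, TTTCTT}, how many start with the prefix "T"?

Filter for entries beginning with "T":
Matches: "TCA", "TCGGTTGGG", "TGCCCGACG", "TGCCCGTT", "TTCCTC", "TTCCTTC", "TTTCGGG", "TTTCGGGATC", "TTTCGGGTG", "TTTCTT", "TTTT"
Count: 11

11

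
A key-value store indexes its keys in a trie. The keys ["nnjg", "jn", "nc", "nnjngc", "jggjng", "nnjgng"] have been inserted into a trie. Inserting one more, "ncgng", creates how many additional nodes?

3

The longest prefix of "ncgng" already in the trie is "nc" (length 2).
Each of the 3 remaining characters creates one node.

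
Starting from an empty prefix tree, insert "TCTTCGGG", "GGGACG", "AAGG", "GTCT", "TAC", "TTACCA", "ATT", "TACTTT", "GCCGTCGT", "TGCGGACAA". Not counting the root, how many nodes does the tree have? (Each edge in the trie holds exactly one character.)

48

Insert word by word; a character creates a node only if that edge doesn't already exist:
  "TCTTCGGG" → 8 new (T, C, T, T, C, G, G, G)
  "GGGACG" → 6 new (G, G, G, A, C, G)
  "AAGG" → 4 new (A, A, G, G)
  "GTCT" → prefix "G" already present; 3 new (T, C, T)
  "TAC" → prefix "T" already present; 2 new (A, C)
  "TTACCA" → prefix "T" already present; 5 new (T, A, C, C, A)
  "ATT" → prefix "A" already present; 2 new (T, T)
  "TACTTT" → prefix "TAC" already present; 3 new (T, T, T)
  "GCCGTCGT" → prefix "G" already present; 7 new (C, C, G, T, C, G, T)
  "TGCGGACAA" → prefix "T" already present; 8 new (G, C, G, G, A, C, A, A)
Total nodes = 8 + 6 + 4 + 3 + 2 + 5 + 2 + 3 + 7 + 8 = 48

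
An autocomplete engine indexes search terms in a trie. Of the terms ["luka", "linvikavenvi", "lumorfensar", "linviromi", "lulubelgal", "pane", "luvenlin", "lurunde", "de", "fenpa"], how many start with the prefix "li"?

Walk to "li"; the words in its subtree are exactly those with that prefix.
Matches: "linvikavenvi", "linviromi"
Count: 2

2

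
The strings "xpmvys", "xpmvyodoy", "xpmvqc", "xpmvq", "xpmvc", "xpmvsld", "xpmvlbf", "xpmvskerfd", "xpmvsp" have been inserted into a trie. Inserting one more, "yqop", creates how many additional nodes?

4

Nothing in the trie begins with "y"; the whole of "yqop" is new.
4 − 0 = 4 new nodes.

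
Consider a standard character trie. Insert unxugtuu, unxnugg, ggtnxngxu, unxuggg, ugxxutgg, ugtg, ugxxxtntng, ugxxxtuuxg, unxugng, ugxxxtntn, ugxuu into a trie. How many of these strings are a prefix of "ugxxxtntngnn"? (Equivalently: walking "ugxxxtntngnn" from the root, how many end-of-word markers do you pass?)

Check each prefix of "ugxxxtntngnn" against the stored set — each match is an end-marker on the path.
Prefixes of the query that are stored words: "ugxxxtntn", "ugxxxtntng"
Count: 2

2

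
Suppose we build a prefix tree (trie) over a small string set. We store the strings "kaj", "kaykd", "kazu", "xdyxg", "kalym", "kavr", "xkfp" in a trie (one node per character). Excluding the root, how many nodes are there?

Trie structure (* marks end of a word):
(root)
├─ k
│  └─ a
│     ├─ j *
│     ├─ l
│     │  └─ y
│     │     └─ m *
│     ├─ v
│     │  └─ r *
│     ├─ y
│     │  └─ k
│     │     └─ d *
│     └─ z
│        └─ u *
└─ x
   ├─ d
   │  └─ y
   │     └─ x
   │        └─ g *
   └─ k
      └─ f
         └─ p *
Counting every labelled node above: 21.

21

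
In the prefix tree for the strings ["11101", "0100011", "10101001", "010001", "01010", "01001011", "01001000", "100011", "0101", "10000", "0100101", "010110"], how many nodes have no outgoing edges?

Leaves are exactly the stored words that no other stored word extends.
Those words: "0100011", "01001000", "01001011", "01010", "010110", "10000", "100011", "10101001", "11101"
Leaf count: 9

9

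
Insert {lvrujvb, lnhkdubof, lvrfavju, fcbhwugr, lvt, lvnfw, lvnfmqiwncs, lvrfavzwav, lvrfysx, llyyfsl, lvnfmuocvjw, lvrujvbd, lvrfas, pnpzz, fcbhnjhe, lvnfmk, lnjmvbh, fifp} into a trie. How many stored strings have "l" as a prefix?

Filter for entries beginning with "l":
Words under "l": llyyfsl, lnhkdubof, lnjmvbh, lvnfmk, lvnfmqiwncs, lvnfmuocvjw, lvnfw, lvrfas, lvrfavju, lvrfavzwav, lvrfysx, lvrujvb, lvrujvbd, lvt
Count: 14

14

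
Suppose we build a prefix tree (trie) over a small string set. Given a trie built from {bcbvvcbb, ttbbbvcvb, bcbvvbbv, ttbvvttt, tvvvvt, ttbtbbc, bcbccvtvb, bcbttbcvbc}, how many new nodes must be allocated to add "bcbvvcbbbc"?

2

Walking "bcbvvcbbbc" from the root, the first 8 characters ("bcbvvcbb") follow existing edges; "b" is the first miss.
Each of the 2 remaining characters creates one node.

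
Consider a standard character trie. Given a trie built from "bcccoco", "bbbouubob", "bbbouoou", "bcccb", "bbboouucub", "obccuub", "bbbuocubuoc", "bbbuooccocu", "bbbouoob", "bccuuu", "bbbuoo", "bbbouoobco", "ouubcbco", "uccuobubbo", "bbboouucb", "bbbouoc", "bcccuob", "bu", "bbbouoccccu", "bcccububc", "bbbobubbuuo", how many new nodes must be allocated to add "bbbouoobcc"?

1

"bbbouoobc" is already a path in the trie; the remaining "c" must be added.
Each of the 1 remaining characters creates one node.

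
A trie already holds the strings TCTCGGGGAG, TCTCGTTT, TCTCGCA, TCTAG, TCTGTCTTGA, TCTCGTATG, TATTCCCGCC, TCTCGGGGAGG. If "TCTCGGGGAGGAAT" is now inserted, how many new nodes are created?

3

Walking "TCTCGGGGAGGAAT" from the root, the first 11 characters ("TCTCGGGGAGG") follow existing edges; "A" is the first miss.
Each of the 3 remaining characters creates one node.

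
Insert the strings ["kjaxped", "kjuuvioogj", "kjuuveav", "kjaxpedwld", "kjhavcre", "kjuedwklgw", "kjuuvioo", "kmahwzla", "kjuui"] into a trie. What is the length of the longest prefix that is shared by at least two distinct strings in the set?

Look for the deepest trie node that still has at least two words in its subtree.
e.g. "kjuuvioo" and "kjuuvioogj" share the prefix "kjuuvioo" of length 8; no pair shares a longer one.
Longest shared-prefix length: 8

8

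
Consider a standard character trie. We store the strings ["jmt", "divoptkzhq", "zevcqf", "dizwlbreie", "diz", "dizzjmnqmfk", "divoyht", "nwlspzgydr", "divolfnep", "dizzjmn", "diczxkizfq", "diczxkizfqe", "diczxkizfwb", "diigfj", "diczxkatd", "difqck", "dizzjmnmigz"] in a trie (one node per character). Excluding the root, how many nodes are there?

79

Trace insertions, counting only characters that open a new branch:
  "jmt" → 3 new (j, m, t)
  "divoptkzhq" → 10 new (d, i, v, o, p, t, k, z, h, q)
  "zevcqf" → 6 new (z, e, v, c, q, f)
  "dizwlbreie" → prefix "di" already present; 8 new (z, w, l, b, r, e, i, e)
  "diz" → prefix "diz" already present; 0 new (none)
  "dizzjmnqmfk" → prefix "diz" already present; 8 new (z, j, m, n, q, m, f, k)
  "divoyht" → prefix "divo" already present; 3 new (y, h, t)
  "nwlspzgydr" → 10 new (n, w, l, s, p, z, g, y, d, r)
  "divolfnep" → prefix "divo" already present; 5 new (l, f, n, e, p)
  "dizzjmn" → prefix "dizzjmn" already present; 0 new (none)
  "diczxkizfq" → prefix "di" already present; 8 new (c, z, x, k, i, z, f, q)
  "diczxkizfqe" → prefix "diczxkizfq" already present; 1 new (e)
  "diczxkizfwb" → prefix "diczxkizf" already present; 2 new (w, b)
  "diigfj" → prefix "di" already present; 4 new (i, g, f, j)
  "diczxkatd" → prefix "diczxk" already present; 3 new (a, t, d)
  "difqck" → prefix "di" already present; 4 new (f, q, c, k)
  "dizzjmnmigz" → prefix "dizzjmn" already present; 4 new (m, i, g, z)
Total nodes = 3 + 10 + 6 + 8 + 0 + 8 + 3 + 10 + 5 + 0 + 8 + 1 + 2 + 4 + 3 + 4 + 4 = 79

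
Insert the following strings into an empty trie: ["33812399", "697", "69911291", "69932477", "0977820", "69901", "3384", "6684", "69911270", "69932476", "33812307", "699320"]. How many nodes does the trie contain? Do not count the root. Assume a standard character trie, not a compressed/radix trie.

Count nodes per top-level branch (shared prefixes stored once):
  '0'-branch (0977820): 7 nodes
  '3'-branch (33812307, 33812399, 3384): 11 nodes
  '6'-branch (6684, 697, 69901, 69911270, 69911291, 699320, 69932476, 69932477): 23 nodes
Sum: 41

41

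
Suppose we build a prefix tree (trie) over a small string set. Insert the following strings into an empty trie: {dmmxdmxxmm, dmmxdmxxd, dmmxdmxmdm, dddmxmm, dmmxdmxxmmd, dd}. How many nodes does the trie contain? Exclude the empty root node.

21

Count nodes per top-level branch (shared prefixes stored once):
  'd'-branch (dd, dddmxmm, dmmxdmxmdm, dmmxdmxxd, dmmxdmxxmm, dmmxdmxxmmd): 21 nodes
Sum: 21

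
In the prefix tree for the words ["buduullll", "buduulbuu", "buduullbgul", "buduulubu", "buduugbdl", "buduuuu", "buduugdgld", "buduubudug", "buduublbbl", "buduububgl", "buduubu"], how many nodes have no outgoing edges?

A leaf is a node with no children — equivalently, the end of a word that is not a proper prefix of any other stored word.
Those words: "buduublbbl", "buduububgl", "buduubudug", "buduugbdl", "buduugdgld", "buduulbuu", "buduullbgul", "buduullll", "buduulubu", "buduuuu"
Leaf count: 10

10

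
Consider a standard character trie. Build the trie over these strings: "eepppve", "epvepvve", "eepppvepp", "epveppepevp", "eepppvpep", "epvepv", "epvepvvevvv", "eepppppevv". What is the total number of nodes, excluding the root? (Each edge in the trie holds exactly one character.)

33

Trie structure (* marks end of a word):
(root)
└─ e
   ├─ e
   │  └─ p
   │     └─ p
   │        └─ p
   │           ├─ p
   │           │  └─ p
   │           │     └─ e
   │           │        └─ v
   │           │           └─ v *
   │           └─ v
   │              ├─ e *
   │              │  └─ p
   │              │     └─ p *
   │              └─ p
   │                 └─ e
   │                    └─ p *
   └─ p
      └─ v
         └─ e
            └─ p
               ├─ p
               │  └─ e
               │     └─ p
               │        └─ e
               │           └─ v
               │              └─ p *
               └─ v *
                  └─ v
                     └─ e *
                        └─ v
                           └─ v
                              └─ v *
Counting every labelled node above: 33.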